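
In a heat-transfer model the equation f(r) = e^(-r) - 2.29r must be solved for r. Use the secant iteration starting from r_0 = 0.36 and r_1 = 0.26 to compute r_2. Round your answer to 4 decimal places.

0.3181

f(0.36) = -0.126724, f(0.26) = 0.175652
r_2 = 0.260000 − 0.175652·(0.260000 − 0.360000) / (0.175652 − (-0.126724)) = 0.260000 − (-0.017565)/(0.302375) = 0.318091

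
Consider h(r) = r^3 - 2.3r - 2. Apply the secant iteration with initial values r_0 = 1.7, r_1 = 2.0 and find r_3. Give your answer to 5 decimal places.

1.83870

h(1.7) = -0.9970000, h(2.0) = 1.4000000
r_2 = 2.0000000 − 1.4000000·(2.0000000 − 1.7000000) / (1.4000000 − (-0.9970000)) = 2.0000000 − (0.4200000)/(2.3970000) = 1.8247810
h(1.8247810) = -0.1207938
r_3 = 1.8247810 − (-0.1207938)·(1.8247810 − 2.0000000) / (-0.1207938 − 1.4000000) = 1.8247810 − (0.0211654)/(-1.5207938) = 1.8386983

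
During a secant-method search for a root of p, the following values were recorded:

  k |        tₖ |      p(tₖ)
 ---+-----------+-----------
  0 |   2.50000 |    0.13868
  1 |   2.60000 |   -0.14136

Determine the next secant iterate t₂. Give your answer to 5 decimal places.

2.54952

t₂ = 2.60000 − (-0.14136)·(2.60000 − 2.50000) / (-0.14136 − 0.13868)
   = 2.60000 − (-0.0141360)/(-0.2800400) = 2.5495215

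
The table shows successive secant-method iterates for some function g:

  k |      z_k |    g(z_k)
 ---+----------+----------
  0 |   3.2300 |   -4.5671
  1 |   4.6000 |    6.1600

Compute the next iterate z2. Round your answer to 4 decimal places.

z2 = 4.6000 − 6.1600·(4.6000 − 3.2300) / (6.1600 − (-4.5671))
   = 4.6000 − (8.439200)/(10.727100) = 3.813282

3.8133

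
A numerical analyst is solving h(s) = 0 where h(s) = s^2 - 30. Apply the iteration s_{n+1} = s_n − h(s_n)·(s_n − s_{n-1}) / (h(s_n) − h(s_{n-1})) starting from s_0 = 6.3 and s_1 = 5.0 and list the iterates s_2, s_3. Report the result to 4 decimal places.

5.4425, 5.4788

h(6.3) = 9.690000, h(5.0) = -5.000000
s_2 = 5.000000 − (-5.000000)·(5.000000 − 6.300000) / (-5.000000 − 9.690000) = 5.000000 − (6.500000)/(-14.690000) = 5.442478
h(5.442478) = -0.379435
s_3 = 5.442478 − (-0.379435)·(5.442478 − 5.000000) / (-0.379435 − (-5.000000)) = 5.442478 − (-0.167891)/(4.620565) = 5.478814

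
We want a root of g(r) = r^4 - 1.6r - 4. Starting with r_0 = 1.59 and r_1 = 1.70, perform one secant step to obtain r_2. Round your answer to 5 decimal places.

1.59941

g(1.59) = -0.1527104, g(1.70) = 1.6321000
r_2 = 1.7000000 − 1.6321000·(1.7000000 − 1.5900000) / (1.6321000 − (-0.1527104)) = 1.7000000 − (0.1795310)/(1.7848104) = 1.5994117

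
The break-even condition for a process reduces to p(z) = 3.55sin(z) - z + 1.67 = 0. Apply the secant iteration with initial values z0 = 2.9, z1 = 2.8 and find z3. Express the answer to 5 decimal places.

2.81360

p(2.9) = -0.3806649, p(2.8) = 0.0592079
z2 = 2.8000000 − 0.0592079·(2.8000000 − 2.9000000) / (0.0592079 − (-0.3806649)) = 2.8000000 − (-0.0059208)/(0.4398728) = 2.8134602
p(2.8134602) = 0.0006183
z3 = 2.8134602 − 0.0006183·(2.8134602 − 2.8000000) / (0.0006183 − 0.0592079) = 2.8134602 − (0.0000083)/(-0.0585896) = 2.8136023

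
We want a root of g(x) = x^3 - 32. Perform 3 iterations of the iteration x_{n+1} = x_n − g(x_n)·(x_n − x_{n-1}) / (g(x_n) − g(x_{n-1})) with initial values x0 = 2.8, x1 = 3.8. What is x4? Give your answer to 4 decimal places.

3.1751

g(2.8) = -10.048000, g(3.8) = 22.872000
x2 = 3.800000 − 22.872000·(3.800000 − 2.800000) / (22.872000 − (-10.048000)) = 3.800000 − (22.872000)/(32.920000) = 3.105225
g(3.105225) = -2.058115
x3 = 3.105225 − (-2.058115)·(3.105225 − 3.800000) / (-2.058115 − 22.872000) = 3.105225 − (1.429928)/(-24.930115) = 3.162582
g(3.162582) = -0.368086
x4 = 3.162582 − (-0.368086)·(3.162582 − 3.105225) / (-0.368086 − (-2.058115)) = 3.162582 − (-0.021112)/(1.690030) = 3.175075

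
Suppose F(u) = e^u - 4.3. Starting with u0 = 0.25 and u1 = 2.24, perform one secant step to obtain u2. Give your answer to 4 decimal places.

F(0.25) = -3.015975, F(2.24) = 5.093331
u2 = 2.240000 − 5.093331·(2.240000 − 0.250000) / (5.093331 − (-3.015975)) = 2.240000 − (10.135729)/(8.109306) = 0.990111

0.9901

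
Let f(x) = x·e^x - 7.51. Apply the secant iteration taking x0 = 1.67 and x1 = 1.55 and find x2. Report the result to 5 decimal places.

1.56585

f(1.67) = 1.3613202, f(1.55) = -0.2072212
x2 = 1.5500000 − (-0.2072212)·(1.5500000 − 1.6700000) / (-0.2072212 − 1.3613202) = 1.5500000 − (0.0248665)/(-1.5685414) = 1.5658533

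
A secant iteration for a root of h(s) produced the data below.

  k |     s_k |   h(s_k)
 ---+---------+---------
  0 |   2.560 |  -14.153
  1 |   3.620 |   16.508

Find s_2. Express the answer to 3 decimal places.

3.049

s_2 = 3.620 − 16.508·(3.620 − 2.560) / (16.508 − (-14.153))
   = 3.620 − (17.49848)/(30.66100) = 3.04929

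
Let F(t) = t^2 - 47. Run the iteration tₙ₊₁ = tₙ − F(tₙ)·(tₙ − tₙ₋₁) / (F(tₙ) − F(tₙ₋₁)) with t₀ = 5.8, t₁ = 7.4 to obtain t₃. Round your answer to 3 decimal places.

F(5.8) = -13.36000, F(7.4) = 7.76000
t₂ = 7.40000 − 7.76000·(7.40000 − 5.80000) / (7.76000 − (-13.36000)) = 7.40000 − (12.41600)/(21.12000) = 6.81212
F(6.81212) = -0.59500
t₃ = 6.81212 − (-0.59500)·(6.81212 − 7.40000) / (-0.59500 − 7.76000) = 6.81212 − (0.34979)/(-8.35500) = 6.85399

6.854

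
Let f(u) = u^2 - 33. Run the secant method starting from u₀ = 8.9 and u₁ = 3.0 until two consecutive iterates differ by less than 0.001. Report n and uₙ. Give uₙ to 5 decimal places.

n = 6, uₙ = 5.74456

f(8.9) = 46.2100000, f(3.0) = -24.0000000
u₂ = 3.0000000 − (-24.0000000)·(-5.9000000)/(-70.2100000) = 5.0168067;  |Δ| = 2.0168067
f(5.0168067) = -7.8316503
u₃ = 5.0168067 − (-7.8316503)·(2.0168067)/(16.1683497) = 5.9937107;  |Δ| = 0.9769040
f(5.9937107) = 2.9245679
u₄ = 5.9937107 − 2.9245679·(0.9769040)/(10.7562182) = 5.7280948;  |Δ| = 0.2656158
f(5.7280948) = -0.1889294
u₅ = 5.7280948 − (-0.1889294)·(-0.2656158)/(-3.1134973) = 5.7442126;  |Δ| = 0.0161178
f(5.7442126) = -0.0040214
u₆ = 5.7442126 − (-0.0040214)·(0.0161178)/(0.1849080) = 5.7445631;  |Δ| = 0.0003505
|u₆ − u₅| = 0.0003505 < 0.001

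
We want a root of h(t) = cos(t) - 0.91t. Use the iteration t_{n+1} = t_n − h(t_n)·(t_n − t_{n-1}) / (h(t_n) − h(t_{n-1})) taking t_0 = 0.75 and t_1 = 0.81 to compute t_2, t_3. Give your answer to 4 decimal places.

0.7805, 0.7807

h(0.75) = 0.049189, h(0.81) = -0.047602
t_2 = 0.810000 − (-0.047602)·(0.810000 − 0.750000) / (-0.047602 − 0.049189) = 0.810000 − (-0.002856)/(-0.096790) = 0.780492
h(0.780492) = 0.000320
t_3 = 0.780492 − 0.000320·(0.780492 − 0.810000) / (0.000320 − (-0.047602)) = 0.780492 − (-0.000009)/(0.047921) = 0.780689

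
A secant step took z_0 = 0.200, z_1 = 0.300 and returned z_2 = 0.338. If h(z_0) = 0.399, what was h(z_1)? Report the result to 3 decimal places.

0.110

The secant line through (0.200, 0.399) and (0.300, h(z_1)) crosses zero at z_2 = 0.338.
So (0.200, 0.399), (0.300, h(z_1)), (0.338, 0) are collinear:
h(z_1) = 0.399 · (0.300 − 0.338) / (0.200 − 0.338) = 0.399 · (-0.03800)/(-0.13800) = 0.10987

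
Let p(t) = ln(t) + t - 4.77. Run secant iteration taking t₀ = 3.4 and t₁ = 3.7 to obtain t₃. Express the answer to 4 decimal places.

3.5134

p(3.4) = -0.146225, p(3.7) = 0.238333
t₂ = 3.700000 − 0.238333·(3.700000 − 3.400000) / (0.238333 − (-0.146225)) = 3.700000 − (0.071500)/(0.384557) = 3.514072
p(3.514072) = 0.000848
t₃ = 3.514072 − 0.000848·(3.514072 − 3.700000) / (0.000848 − 0.238333) = 3.514072 − (-0.000158)/(-0.237485) = 3.513409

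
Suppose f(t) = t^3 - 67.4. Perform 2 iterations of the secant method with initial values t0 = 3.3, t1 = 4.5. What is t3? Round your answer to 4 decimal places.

4.0611

f(3.3) = -31.463000, f(4.5) = 23.725000
t2 = 4.500000 − 23.725000·(4.500000 − 3.300000) / (23.725000 − (-31.463000)) = 4.500000 − (28.470000)/(55.188000) = 3.984127
f(3.984127) = -4.158885
t3 = 3.984127 − (-4.158885)·(3.984127 − 4.500000) / (-4.158885 − 23.725000) = 3.984127 − (2.145457)/(-27.883885) = 4.061070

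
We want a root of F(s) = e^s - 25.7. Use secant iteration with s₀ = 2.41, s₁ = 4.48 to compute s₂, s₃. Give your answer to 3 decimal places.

2.801, 3.017

F(2.41) = -14.56604, F(4.48) = 62.53467
s₂ = 4.48000 − 62.53467·(4.48000 − 2.41000) / (62.53467 − (-14.56604)) = 4.48000 − (129.44677)/(77.10071) = 2.80107
F(2.80107) = -9.23776
s₃ = 2.80107 − (-9.23776)·(2.80107 − 4.48000) / (-9.23776 − 62.53467) = 2.80107 − (15.50957)/(-71.77244) = 3.01716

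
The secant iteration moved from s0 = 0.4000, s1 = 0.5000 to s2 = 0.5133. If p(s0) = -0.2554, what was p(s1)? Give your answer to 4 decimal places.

-0.0300

The secant line through (0.4000, -0.2554) and (0.5000, p(s1)) crosses zero at s2 = 0.5133.
So (0.4000, -0.2554), (0.5000, p(s1)), (0.5133, 0) are collinear:
p(s1) = -0.2554 · (0.5000 − 0.5133) / (0.4000 − 0.5133) = -0.2554 · (-0.013300)/(-0.113300) = -0.029981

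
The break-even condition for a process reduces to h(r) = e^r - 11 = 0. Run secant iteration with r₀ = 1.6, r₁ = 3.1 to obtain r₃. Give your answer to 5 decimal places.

2.31060

h(1.6) = -6.0469676, h(3.1) = 11.1979513
r₂ = 3.1000000 − 11.1979513·(3.1000000 − 1.6000000) / (11.1979513 − (-6.0469676)) = 3.1000000 − (16.7969269)/(17.2449189) = 2.1259782
h(2.1259782) = -2.6189081
r₃ = 2.1259782 − (-2.6189081)·(2.1259782 − 3.1000000) / (-2.6189081 − 11.1979513) = 2.1259782 − (2.5508736)/(-13.8168594) = 2.3105986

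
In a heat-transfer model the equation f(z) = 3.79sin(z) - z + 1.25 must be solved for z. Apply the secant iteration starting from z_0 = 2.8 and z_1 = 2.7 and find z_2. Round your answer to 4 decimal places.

f(2.8) = -0.280395, f(2.7) = 0.169770
z_2 = 2.700000 − 0.169770·(2.700000 − 2.800000) / (0.169770 − (-0.280395)) = 2.700000 − (-0.016977)/(0.450165) = 2.737713

2.7377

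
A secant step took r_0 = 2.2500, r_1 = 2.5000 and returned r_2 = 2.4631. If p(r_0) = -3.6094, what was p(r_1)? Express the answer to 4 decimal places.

The secant line through (2.2500, -3.6094) and (2.5000, p(r_1)) crosses zero at r_2 = 2.4631.
So (2.2500, -3.6094), (2.5000, p(r_1)), (2.4631, 0) are collinear:
p(r_1) = -3.6094 · (2.5000 − 2.4631) / (2.2500 − 2.4631) = -3.6094 · (0.036900)/(-0.213100) = 0.624997

0.6250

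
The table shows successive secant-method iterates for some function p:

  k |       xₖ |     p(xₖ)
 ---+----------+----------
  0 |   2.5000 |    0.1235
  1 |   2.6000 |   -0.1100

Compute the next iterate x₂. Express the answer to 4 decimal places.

x₂ = 2.6000 − (-0.1100)·(2.6000 − 2.5000) / (-0.1100 − 0.1235)
   = 2.6000 − (-0.011000)/(-0.233500) = 2.552891

2.5529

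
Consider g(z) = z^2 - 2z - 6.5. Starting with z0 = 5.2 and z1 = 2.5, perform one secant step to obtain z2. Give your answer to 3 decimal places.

g(5.2) = 10.14000, g(2.5) = -5.25000
z2 = 2.50000 − (-5.25000)·(2.50000 − 5.20000) / (-5.25000 − 10.14000) = 2.50000 − (14.17500)/(-15.39000) = 3.42105

3.421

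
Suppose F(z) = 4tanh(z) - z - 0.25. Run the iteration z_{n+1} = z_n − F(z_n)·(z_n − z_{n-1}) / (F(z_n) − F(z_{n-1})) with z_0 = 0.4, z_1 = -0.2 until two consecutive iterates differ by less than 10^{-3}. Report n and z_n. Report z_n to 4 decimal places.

F(0.4) = 0.869796, F(-0.2) = -0.839501
z_2 = -0.200000 − (-0.839501)·(-0.600000)/(-1.709297) = 0.094683;  |Δ| = 0.294683
F(0.094683) = 0.032921
z_3 = 0.094683 − 0.032921·(0.294683)/(0.872422) = 0.083563;  |Δ| = 0.011120
F(0.083563) = -0.000087
z_4 = 0.083563 − (-0.000087)·(-0.011120)/(-0.033008) = 0.083592;  |Δ| = 0.000029
|z_4 − z_3| = 0.000029 < 10^{-3}

n = 4, z_n = 0.0836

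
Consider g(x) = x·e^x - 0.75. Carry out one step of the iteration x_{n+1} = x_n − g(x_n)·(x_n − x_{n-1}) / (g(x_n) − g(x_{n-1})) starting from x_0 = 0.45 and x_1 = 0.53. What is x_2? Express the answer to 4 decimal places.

g(0.45) = -0.044260, g(0.53) = 0.150434
x_2 = 0.530000 − 0.150434·(0.530000 − 0.450000) / (0.150434 − (-0.044260)) = 0.530000 − (0.012035)/(0.194694) = 0.468186

0.4682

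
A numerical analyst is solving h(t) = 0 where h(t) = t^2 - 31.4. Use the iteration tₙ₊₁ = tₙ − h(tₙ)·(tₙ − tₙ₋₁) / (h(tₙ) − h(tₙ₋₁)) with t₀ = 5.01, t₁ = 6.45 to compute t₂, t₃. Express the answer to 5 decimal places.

5.55973, 5.60048

h(5.01) = -6.2999000, h(6.45) = 10.2025000
t₂ = 6.4500000 − 10.2025000·(6.4500000 − 5.0100000) / (10.2025000 − (-6.2999000)) = 6.4500000 − (14.6916000)/(16.5024000) = 5.5597295
h(5.5597295) = -0.4894080
t₃ = 5.5597295 − (-0.4894080)·(5.5597295 − 6.4500000) / (-0.4894080 − 10.2025000) = 5.5597295 − (0.4357055)/(-10.6919080) = 5.6004804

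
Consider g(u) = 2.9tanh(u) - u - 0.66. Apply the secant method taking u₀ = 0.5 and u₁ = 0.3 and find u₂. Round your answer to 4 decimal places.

g(0.5) = 0.180140, g(0.3) = -0.115193
u₂ = 0.300000 − (-0.115193)·(0.300000 − 0.500000) / (-0.115193 − 0.180140) = 0.300000 − (0.023039)/(-0.295333) = 0.378009

0.3780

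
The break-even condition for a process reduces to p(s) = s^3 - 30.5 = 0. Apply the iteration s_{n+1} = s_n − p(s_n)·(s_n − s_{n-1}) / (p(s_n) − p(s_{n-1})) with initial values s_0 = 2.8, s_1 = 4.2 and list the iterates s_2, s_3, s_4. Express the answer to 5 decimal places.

p(2.8) = -8.5480000, p(4.2) = 43.5880000
s_2 = 4.2000000 − 43.5880000·(4.2000000 − 2.8000000) / (43.5880000 − (-8.5480000)) = 4.2000000 − (61.0232000)/(52.1360000) = 3.0295381
p(3.0295381) = -2.6945922
s_3 = 3.0295381 − (-2.6945922)·(3.0295381 − 4.2000000) / (-2.6945922 − 43.5880000) = 3.0295381 − (3.1539174)/(-46.2825922) = 3.0976829
p(3.0976829) = -0.7757515
s_4 = 3.0976829 − (-0.7757515)·(3.0976829 − 3.0295381) / (-0.7757515 − (-2.6945922)) = 3.0976829 − (-0.0528634)/(1.9188406) = 3.1252326

3.02954, 3.09768, 3.12523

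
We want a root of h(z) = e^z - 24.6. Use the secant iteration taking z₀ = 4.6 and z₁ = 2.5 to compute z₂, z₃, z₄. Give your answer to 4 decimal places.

h(4.6) = 74.884316, h(2.5) = -12.417506
z₂ = 2.500000 − (-12.417506)·(2.500000 − 4.600000) / (-12.417506 − 74.884316) = 2.500000 − (26.076763)/(-87.301822) = 2.798697
h(2.798697) = -8.176772
z₃ = 2.798697 − (-8.176772)·(2.798697 − 2.500000) / (-8.176772 − (-12.417506)) = 2.798697 − (-2.442375)/(4.240734) = 3.374629
h(3.374629) = 4.613435
z₄ = 3.374629 − 4.613435·(3.374629 − 2.798697) / (4.613435 − (-8.176772)) = 3.374629 − (2.657025)/(12.790208) = 3.166890

2.7987, 3.3746, 3.1669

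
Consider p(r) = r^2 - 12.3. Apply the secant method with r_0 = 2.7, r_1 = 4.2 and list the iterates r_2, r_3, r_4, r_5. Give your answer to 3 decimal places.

p(2.7) = -5.01000, p(4.2) = 5.34000
r_2 = 4.20000 − 5.34000·(4.20000 − 2.70000) / (5.34000 − (-5.01000)) = 4.20000 − (8.01000)/(10.35000) = 3.42609
p(3.42609) = -0.56193
r_3 = 3.42609 − (-0.56193)·(3.42609 − 4.20000) / (-0.56193 − 5.34000) = 3.42609 − (0.43488)/(-5.90193) = 3.49977
p(3.49977) = -0.05160
r_4 = 3.49977 − (-0.05160)·(3.49977 − 3.42609) / (-0.05160 − (-0.56193)) = 3.49977 − (-0.00380)/(0.51033) = 3.50722
p(3.50722) = 0.00060
r_5 = 3.50722 − 0.00060·(3.50722 − 3.49977) / (0.00060 − (-0.05160)) = 3.50722 − (0.00000)/(0.05220) = 3.50714

3.426, 3.500, 3.507, 3.507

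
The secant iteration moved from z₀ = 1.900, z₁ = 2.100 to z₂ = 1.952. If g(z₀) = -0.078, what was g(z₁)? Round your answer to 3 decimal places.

The secant line through (1.900, -0.078) and (2.100, g(z₁)) crosses zero at z₂ = 1.952.
So (1.900, -0.078), (2.100, g(z₁)), (1.952, 0) are collinear:
g(z₁) = -0.078 · (2.100 − 1.952) / (1.900 − 1.952) = -0.078 · (0.14800)/(-0.05200) = 0.22200

0.222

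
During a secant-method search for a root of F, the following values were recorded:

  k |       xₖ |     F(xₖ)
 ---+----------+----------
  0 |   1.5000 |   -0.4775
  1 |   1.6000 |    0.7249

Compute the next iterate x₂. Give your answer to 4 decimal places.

1.5397

x₂ = 1.6000 − 0.7249·(1.6000 − 1.5000) / (0.7249 − (-0.4775))
   = 1.6000 − (0.072490)/(1.202400) = 1.539712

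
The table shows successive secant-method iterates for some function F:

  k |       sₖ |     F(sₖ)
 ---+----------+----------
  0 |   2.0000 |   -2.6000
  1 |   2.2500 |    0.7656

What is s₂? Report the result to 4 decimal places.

2.1931

s₂ = 2.2500 − 0.7656·(2.2500 − 2.0000) / (0.7656 − (-2.6000))
   = 2.2500 − (0.191400)/(3.365600) = 2.193130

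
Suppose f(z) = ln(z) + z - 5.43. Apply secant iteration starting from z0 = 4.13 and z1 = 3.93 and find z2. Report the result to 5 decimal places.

4.03524

f(4.13) = 0.1182774, f(3.93) = -0.1313606
z2 = 3.9300000 − (-0.1313606)·(3.9300000 − 4.1300000) / (-0.1313606 − 0.1182774) = 3.9300000 − (0.0262721)/(-0.2496380) = 4.0352409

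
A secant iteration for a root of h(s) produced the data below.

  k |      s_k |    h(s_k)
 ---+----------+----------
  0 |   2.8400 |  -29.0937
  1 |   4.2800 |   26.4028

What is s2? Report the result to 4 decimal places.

s2 = 4.2800 − 26.4028·(4.2800 − 2.8400) / (26.4028 − (-29.0937))
   = 4.2800 − (38.020032)/(55.496500) = 3.594911

3.5949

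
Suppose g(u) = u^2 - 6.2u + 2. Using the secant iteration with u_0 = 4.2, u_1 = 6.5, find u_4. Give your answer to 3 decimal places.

g(4.2) = -6.40000, g(6.5) = 3.95000
u_2 = 6.50000 − 3.95000·(6.50000 − 4.20000) / (3.95000 − (-6.40000)) = 6.50000 − (9.08500)/(10.35000) = 5.62222
g(5.62222) = -1.24840
u_3 = 5.62222 − (-1.24840)·(5.62222 − 6.50000) / (-1.24840 − 3.95000) = 5.62222 − (1.09581)/(-5.19840) = 5.83302
g(5.83302) = -0.14060
u_4 = 5.83302 − (-0.14060)·(5.83302 − 5.62222) / (-0.14060 − (-1.24840)) = 5.83302 − (-0.02964)/(1.10780) = 5.85977

5.860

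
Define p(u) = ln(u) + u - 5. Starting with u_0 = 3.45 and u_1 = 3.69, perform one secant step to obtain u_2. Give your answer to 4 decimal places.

3.6934

p(3.45) = -0.311626, p(3.69) = -0.004374
u_2 = 3.690000 − (-0.004374)·(3.690000 − 3.450000) / (-0.004374 − (-0.311626)) = 3.690000 − (-0.001050)/(0.307252) = 3.693416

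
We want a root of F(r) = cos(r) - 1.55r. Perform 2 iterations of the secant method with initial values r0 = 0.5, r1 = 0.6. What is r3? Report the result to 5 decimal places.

F(0.5) = 0.1025826, F(0.6) = -0.1046644
r2 = 0.6000000 − (-0.1046644)·(0.6000000 − 0.5000000) / (-0.1046644 − 0.1025826) = 0.6000000 − (-0.0104664)/(-0.2072469) = 0.5494977
F(0.5494977) = 0.0010654
r3 = 0.5494977 − 0.0010654·(0.5494977 − 0.6000000) / (0.0010654 − (-0.1046644)) = 0.5494977 − (-0.0000538)/(0.1057298) = 0.5500067

0.55001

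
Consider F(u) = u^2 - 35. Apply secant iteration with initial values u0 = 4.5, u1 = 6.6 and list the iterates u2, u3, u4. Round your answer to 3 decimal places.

5.829, 5.911, 5.916

F(4.5) = -14.75000, F(6.6) = 8.56000
u2 = 6.60000 − 8.56000·(6.60000 − 4.50000) / (8.56000 − (-14.75000)) = 6.60000 − (17.97600)/(23.31000) = 5.82883
F(5.82883) = -1.02475
u3 = 5.82883 − (-1.02475)·(5.82883 − 6.60000) / (-1.02475 − 8.56000) = 5.82883 − (0.79026)/(-9.58475) = 5.91128
F(5.91128) = -0.05678
u4 = 5.91128 − (-0.05678)·(5.91128 − 5.82883) / (-0.05678 − (-1.02475)) = 5.91128 − (-0.00468)/(0.96797) = 5.91612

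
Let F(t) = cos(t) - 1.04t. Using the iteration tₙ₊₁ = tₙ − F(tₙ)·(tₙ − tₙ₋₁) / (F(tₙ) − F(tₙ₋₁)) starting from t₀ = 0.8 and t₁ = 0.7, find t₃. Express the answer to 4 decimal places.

F(0.8) = -0.135293, F(0.7) = 0.036842
t₂ = 0.700000 − 0.036842·(0.700000 − 0.800000) / (0.036842 − (-0.135293)) = 0.700000 − (-0.003684)/(0.172135) = 0.721403
F(0.721403) = 0.000621
t₃ = 0.721403 − 0.000621·(0.721403 − 0.700000) / (0.000621 − 0.036842) = 0.721403 − (0.000013)/(-0.036221) = 0.721770

0.7218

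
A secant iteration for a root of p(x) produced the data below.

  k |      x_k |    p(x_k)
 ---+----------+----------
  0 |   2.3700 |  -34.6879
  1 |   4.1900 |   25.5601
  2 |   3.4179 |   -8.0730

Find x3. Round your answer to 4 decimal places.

3.6032

x3 = 3.4179 − (-8.0730)·(3.4179 − 4.1900) / (-8.0730 − 25.5601)
   = 3.4179 − (6.233163)/(-33.633100) = 3.603228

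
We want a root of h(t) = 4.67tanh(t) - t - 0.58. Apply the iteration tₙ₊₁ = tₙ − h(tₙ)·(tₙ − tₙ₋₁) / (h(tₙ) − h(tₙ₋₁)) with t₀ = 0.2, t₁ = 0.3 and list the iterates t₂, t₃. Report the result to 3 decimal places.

0.158, 0.160

h(0.2) = 0.14174, h(0.3) = 0.48043
t₂ = 0.30000 − 0.48043·(0.30000 − 0.20000) / (0.48043 − 0.14174) = 0.30000 − (0.04804)/(0.33869) = 0.15815
h(0.15815) = -0.00569
t₃ = 0.15815 − (-0.00569)·(0.15815 − 0.30000) / (-0.00569 − 0.48043) = 0.15815 − (0.00081)/(-0.48612) = 0.15981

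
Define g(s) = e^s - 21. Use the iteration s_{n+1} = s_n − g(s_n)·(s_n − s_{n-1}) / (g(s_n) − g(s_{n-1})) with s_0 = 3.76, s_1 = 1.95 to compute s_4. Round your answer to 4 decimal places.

g(3.76) = 21.948426, g(1.95) = -13.971312
s_2 = 1.950000 − (-13.971312)·(1.950000 − 3.760000) / (-13.971312 − 21.948426) = 1.950000 − (25.288075)/(-35.919738) = 2.654016
g(2.654016) = -6.789002
s_3 = 2.654016 − (-6.789002)·(2.654016 − 1.950000) / (-6.789002 − (-13.971312)) = 2.654016 − (-4.779567)/(7.182310) = 3.319480
g(3.319480) = 6.645969
s_4 = 3.319480 − 6.645969·(3.319480 − 2.654016) / (6.645969 − (-6.789002)) = 3.319480 − (4.422652)/(13.434972) = 2.990290

2.9903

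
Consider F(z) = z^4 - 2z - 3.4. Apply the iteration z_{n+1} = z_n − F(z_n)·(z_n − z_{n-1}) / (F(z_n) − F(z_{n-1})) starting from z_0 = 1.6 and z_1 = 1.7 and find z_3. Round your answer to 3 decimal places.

F(1.6) = -0.04640, F(1.7) = 1.55210
z_2 = 1.70000 − 1.55210·(1.70000 − 1.60000) / (1.55210 − (-0.04640)) = 1.70000 − (0.15521)/(1.59850) = 1.60290
F(1.60290) = -0.00452
z_3 = 1.60290 − (-0.00452)·(1.60290 − 1.70000) / (-0.00452 − 1.55210) = 1.60290 − (0.00044)/(-1.55662) = 1.60318

1.603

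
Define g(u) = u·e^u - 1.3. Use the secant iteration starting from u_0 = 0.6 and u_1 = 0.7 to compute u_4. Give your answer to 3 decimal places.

g(0.6) = -0.20673, g(0.7) = 0.10963
u_2 = 0.70000 − 0.10963·(0.70000 − 0.60000) / (0.10963 − (-0.20673)) = 0.70000 − (0.01096)/(0.31636) = 0.66535
g(0.66535) = -0.00579
u_3 = 0.66535 − (-0.00579)·(0.66535 − 0.70000) / (-0.00579 − 0.10963) = 0.66535 − (0.00020)/(-0.11542) = 0.66709
g(0.66709) = -0.00015
u_4 = 0.66709 − (-0.00015)·(0.66709 − 0.66535) / (-0.00015 − (-0.00579)) = 0.66709 − (0.00000)/(0.00564) = 0.66713

0.667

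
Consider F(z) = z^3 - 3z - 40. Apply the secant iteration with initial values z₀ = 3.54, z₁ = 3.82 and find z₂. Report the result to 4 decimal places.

3.7062

F(3.54) = -6.258136, F(3.82) = 4.282968
z₂ = 3.820000 − 4.282968·(3.820000 − 3.540000) / (4.282968 − (-6.258136)) = 3.820000 − (1.199231)/(10.541104) = 3.706233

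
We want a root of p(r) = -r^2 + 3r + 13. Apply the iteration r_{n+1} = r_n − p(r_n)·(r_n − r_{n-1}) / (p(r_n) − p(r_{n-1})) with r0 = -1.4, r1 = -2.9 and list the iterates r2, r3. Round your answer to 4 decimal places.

p(-1.4) = 6.840000, p(-2.9) = -4.110000
r2 = -2.900000 − (-4.110000)·(-2.900000 − (-1.400000)) / (-4.110000 − 6.840000) = -2.900000 − (6.165000)/(-10.950000) = -2.336986
p(-2.336986) = 0.527536
r3 = -2.336986 − 0.527536·(-2.336986 − (-2.900000)) / (0.527536 − (-4.110000)) = -2.336986 − (0.297010)/(4.637536) = -2.401031

-2.3370, -2.4010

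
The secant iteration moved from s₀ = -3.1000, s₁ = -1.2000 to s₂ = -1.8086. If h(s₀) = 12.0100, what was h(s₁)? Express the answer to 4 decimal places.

The secant line through (-3.1000, 12.0100) and (-1.2000, h(s₁)) crosses zero at s₂ = -1.8086.
So (-3.1000, 12.0100), (-1.2000, h(s₁)), (-1.8086, 0) are collinear:
h(s₁) = 12.0100 · (-1.2000 − (-1.8086)) / (-3.1000 − (-1.8086)) = 12.0100 · (0.608600)/(-1.291400) = -5.659971

-5.6600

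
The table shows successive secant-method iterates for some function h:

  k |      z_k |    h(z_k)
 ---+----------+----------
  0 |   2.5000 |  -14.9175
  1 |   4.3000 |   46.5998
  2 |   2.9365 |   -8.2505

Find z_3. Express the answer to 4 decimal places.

z_3 = 2.9365 − (-8.2505)·(2.9365 − 4.3000) / (-8.2505 − 46.5998)
   = 2.9365 − (11.249557)/(-54.850300) = 3.141596

3.1416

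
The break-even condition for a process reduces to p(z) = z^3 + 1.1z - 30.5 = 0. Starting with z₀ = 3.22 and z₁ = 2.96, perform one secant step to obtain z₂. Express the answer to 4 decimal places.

p(3.22) = 6.428248, p(2.96) = -1.309664
z₂ = 2.960000 − (-1.309664)·(2.960000 − 3.220000) / (-1.309664 − 6.428248) = 2.960000 − (0.340513)/(-7.737912) = 3.004006

3.0040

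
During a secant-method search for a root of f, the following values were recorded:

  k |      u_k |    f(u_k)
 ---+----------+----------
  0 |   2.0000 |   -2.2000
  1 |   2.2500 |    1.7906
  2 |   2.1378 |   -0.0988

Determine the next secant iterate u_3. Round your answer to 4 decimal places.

2.1437

u_3 = 2.1378 − (-0.0988)·(2.1378 − 2.2500) / (-0.0988 − 1.7906)
   = 2.1378 − (0.011085)/(-1.889400) = 2.143667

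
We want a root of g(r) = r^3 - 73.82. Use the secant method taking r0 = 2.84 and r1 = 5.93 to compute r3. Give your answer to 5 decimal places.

g(2.84) = -50.9136960, g(5.93) = 134.7078570
r2 = 5.9300000 − 134.7078570·(5.9300000 − 2.8400000) / (134.7078570 − (-50.9136960)) = 5.9300000 − (416.2472781)/(185.6215530) = 3.6875488
g(3.6875488) = -23.6766527
r3 = 3.6875488 − (-23.6766527)·(3.6875488 − 5.9300000) / (-23.6766527 − 134.7078570) = 3.6875488 − (53.0937388)/(-158.3845097) = 4.0227693

4.02277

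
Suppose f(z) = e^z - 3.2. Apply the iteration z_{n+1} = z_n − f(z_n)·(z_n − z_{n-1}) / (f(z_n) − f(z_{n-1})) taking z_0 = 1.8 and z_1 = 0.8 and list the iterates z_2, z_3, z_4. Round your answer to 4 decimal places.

f(1.8) = 2.849647, f(0.8) = -0.974459
z_2 = 0.800000 − (-0.974459)·(0.800000 − 1.800000) / (-0.974459 − 2.849647) = 0.800000 − (0.974459)/(-3.824107) = 1.054820
f(1.054820) = -0.328542
z_3 = 1.054820 − (-0.328542)·(1.054820 − 0.800000) / (-0.328542 − (-0.974459)) = 1.054820 − (-0.083719)/(0.645917) = 1.184433
f(1.184433) = 0.068831
z_4 = 1.184433 − 0.068831·(1.184433 − 1.054820) / (0.068831 − (-0.328542)) = 1.184433 − (0.008921)/(0.397373) = 1.161982

1.0548, 1.1844, 1.1620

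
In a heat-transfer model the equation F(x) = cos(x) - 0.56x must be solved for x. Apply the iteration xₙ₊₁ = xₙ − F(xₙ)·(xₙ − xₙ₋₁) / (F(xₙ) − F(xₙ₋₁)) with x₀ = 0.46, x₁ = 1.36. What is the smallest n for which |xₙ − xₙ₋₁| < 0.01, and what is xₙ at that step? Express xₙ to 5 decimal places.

n = 4, xₙ = 0.98593

F(0.46) = 0.6384525, F(1.36) = -0.5523613
x₂ = 1.3600000 − (-0.5523613)·(0.9000000)/(-1.1908138) = 0.9425332;  |Δ| = 0.4174668
F(0.9425332) = 0.0599218
x₃ = 0.9425332 − 0.0599218·(-0.4174668)/(0.6122831) = 0.9833891;  |Δ| = 0.0408559
F(0.9833891) = 0.0035068
x₄ = 0.9833891 − 0.0035068·(0.0408559)/(-0.0564150) = 0.9859287;  |Δ| = 0.0025396
|x₄ − x₃| = 0.0025396 < 0.01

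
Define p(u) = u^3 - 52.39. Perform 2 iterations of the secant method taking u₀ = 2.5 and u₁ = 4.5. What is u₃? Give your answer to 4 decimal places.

p(2.5) = -36.765000, p(4.5) = 38.735000
u₂ = 4.500000 − 38.735000·(4.500000 − 2.500000) / (38.735000 − (-36.765000)) = 4.500000 − (77.470000)/(75.500000) = 3.473907
p(3.473907) = -10.466776
u₃ = 3.473907 − (-10.466776)·(3.473907 − 4.500000) / (-10.466776 − 38.735000) = 3.473907 − (10.739883)/(-49.201776) = 3.692190

3.6922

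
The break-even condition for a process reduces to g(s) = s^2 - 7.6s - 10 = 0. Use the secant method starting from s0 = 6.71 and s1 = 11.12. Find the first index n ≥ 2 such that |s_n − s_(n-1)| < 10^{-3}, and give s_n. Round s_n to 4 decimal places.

n = 6, s_n = 8.7437

g(6.71) = -15.971900, g(11.12) = 29.142400
s2 = 11.120000 − 29.142400·(4.410000)/(45.114300) = 8.271281;  |Δ| = 2.848719
g(8.271281) = -4.447650
s3 = 8.271281 − (-4.447650)·(-2.848719)/(-33.590050) = 8.648479;  |Δ| = 0.377198
g(8.648479) = -0.932253
s4 = 8.648479 − (-0.932253)·(0.377198)/(3.515397) = 8.748509;  |Δ| = 0.100030
g(8.748509) = 0.047737
s5 = 8.748509 − 0.047737·(0.100030)/(0.979990) = 8.743636;  |Δ| = 0.004873
g(8.743636) = -0.000464
s6 = 8.743636 − (-0.000464)·(-0.004873)/(-0.048201) = 8.743683;  |Δ| = 0.000047
|s6 − s5| = 0.000047 < 10^{-3}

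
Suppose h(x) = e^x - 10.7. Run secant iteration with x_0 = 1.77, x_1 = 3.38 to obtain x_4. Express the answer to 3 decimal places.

2.387

h(1.77) = -4.82915, h(3.38) = 18.67077
x_2 = 3.38000 − 18.67077·(3.38000 − 1.77000) / (18.67077 − (-4.82915)) = 3.38000 − (30.05994)/(23.49992) = 2.10085
h(2.10085) = -2.52689
x_3 = 2.10085 − (-2.52689)·(2.10085 − 3.38000) / (-2.52689 − 18.67077) = 2.10085 − (3.23228)/(-21.19766) = 2.25333
h(2.25333) = -1.18060
x_4 = 2.25333 − (-1.18060)·(2.25333 − 2.10085) / (-1.18060 − (-2.52689)) = 2.25333 − (-0.18002)/(1.34629) = 2.38705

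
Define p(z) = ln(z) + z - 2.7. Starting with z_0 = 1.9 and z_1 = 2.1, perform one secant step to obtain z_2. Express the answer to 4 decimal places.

2.0054

p(1.9) = -0.158146, p(2.1) = 0.141937
z_2 = 2.100000 − 0.141937·(2.100000 − 1.900000) / (0.141937 − (-0.158146)) = 2.100000 − (0.028387)/(0.300083) = 2.005401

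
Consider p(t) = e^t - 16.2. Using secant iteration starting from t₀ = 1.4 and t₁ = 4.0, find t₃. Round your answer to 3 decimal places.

p(1.4) = -12.14480, p(4.0) = 38.39815
t₂ = 4.00000 − 38.39815·(4.00000 − 1.40000) / (38.39815 − (-12.14480)) = 4.00000 − (99.83519)/(50.54295) = 2.02475
p(2.02475) = -8.62582
t₃ = 2.02475 − (-8.62582)·(2.02475 − 4.00000) / (-8.62582 − 38.39815) = 2.02475 − (17.03818)/(-47.02397) = 2.38708

2.387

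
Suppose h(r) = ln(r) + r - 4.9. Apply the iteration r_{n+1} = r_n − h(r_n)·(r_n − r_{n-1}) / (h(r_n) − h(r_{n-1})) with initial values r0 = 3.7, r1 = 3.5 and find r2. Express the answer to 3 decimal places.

3.615

h(3.7) = 0.10833, h(3.5) = -0.14724
r2 = 3.50000 − (-0.14724)·(3.50000 − 3.70000) / (-0.14724 − 0.10833) = 3.50000 − (0.02945)/(-0.25557) = 3.61522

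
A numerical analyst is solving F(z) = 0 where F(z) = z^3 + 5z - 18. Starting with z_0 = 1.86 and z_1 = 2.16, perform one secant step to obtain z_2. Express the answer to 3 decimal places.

F(1.86) = -2.26514, F(2.16) = 2.87770
z_2 = 2.16000 − 2.87770·(2.16000 − 1.86000) / (2.87770 − (-2.26514)) = 2.16000 − (0.86331)/(5.14284) = 1.99213

1.992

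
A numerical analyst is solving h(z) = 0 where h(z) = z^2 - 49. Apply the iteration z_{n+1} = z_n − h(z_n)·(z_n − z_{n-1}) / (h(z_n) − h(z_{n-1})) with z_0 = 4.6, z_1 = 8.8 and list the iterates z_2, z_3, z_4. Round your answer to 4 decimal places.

h(4.6) = -27.840000, h(8.8) = 28.440000
z_2 = 8.800000 − 28.440000·(8.800000 − 4.600000) / (28.440000 − (-27.840000)) = 8.800000 − (119.448000)/(56.280000) = 6.677612
h(6.677612) = -4.409499
z_3 = 6.677612 − (-4.409499)·(6.677612 − 8.800000) / (-4.409499 − 28.440000) = 6.677612 − (9.358668)/(-32.849499) = 6.962507
h(6.962507) = -0.523493
z_4 = 6.962507 − (-0.523493)·(6.962507 − 6.677612) / (-0.523493 − (-4.409499)) = 6.962507 − (-0.149141)/(3.886006) = 7.000886

6.6776, 6.9625, 7.0009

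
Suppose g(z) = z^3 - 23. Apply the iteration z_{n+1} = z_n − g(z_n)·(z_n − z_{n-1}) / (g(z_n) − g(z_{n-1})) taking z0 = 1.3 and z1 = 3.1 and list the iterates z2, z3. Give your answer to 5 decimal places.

g(1.3) = -20.8030000, g(3.1) = 6.7910000
z2 = 3.1000000 − 6.7910000·(3.1000000 − 1.3000000) / (6.7910000 − (-20.8030000)) = 3.1000000 − (12.2238000)/(27.5940000) = 2.6570124
g(2.6570124) = -4.2422501
z3 = 2.6570124 − (-4.2422501)·(2.6570124 − 3.1000000) / (-4.2422501 − 6.7910000) = 2.6570124 − (1.8792642)/(-11.0332501) = 2.8273397

2.65701, 2.82734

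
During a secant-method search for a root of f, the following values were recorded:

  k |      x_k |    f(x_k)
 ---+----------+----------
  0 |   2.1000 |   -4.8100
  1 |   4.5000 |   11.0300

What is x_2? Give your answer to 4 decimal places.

2.8288

x_2 = 4.5000 − 11.0300·(4.5000 − 2.1000) / (11.0300 − (-4.8100))
   = 4.5000 − (26.472000)/(15.840000) = 2.828788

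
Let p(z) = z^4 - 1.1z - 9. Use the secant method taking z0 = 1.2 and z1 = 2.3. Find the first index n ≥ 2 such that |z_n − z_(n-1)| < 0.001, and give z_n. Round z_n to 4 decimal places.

n = 7, z_n = 1.8213

p(1.2) = -8.246400, p(2.3) = 16.454100
z2 = 2.300000 − 16.454100·(1.100000)/(24.700500) = 1.567241;  |Δ| = 0.732759
p(1.567241) = -4.690827
z3 = 1.567241 − (-4.690827)·(-0.732759)/(-21.144927) = 1.729798;  |Δ| = 0.162556
p(1.729798) = -1.949518
z4 = 1.729798 − (-1.949518)·(0.162556)/(2.741309) = 1.845402;  |Δ| = 0.115604
p(1.845402) = 0.567541
z5 = 1.845402 − 0.567541·(0.115604)/(2.517059) = 1.819336;  |Δ| = 0.026066
p(1.819336) = -0.045288
z6 = 1.819336 − (-0.045288)·(-0.026066)/(-0.612829) = 1.821262;  |Δ| = 0.001926
p(1.821262) = -0.000933
z7 = 1.821262 − (-0.000933)·(0.001926)/(0.044355) = 1.821302;  |Δ| = 0.000041
|z7 − z6| = 0.000041 < 0.001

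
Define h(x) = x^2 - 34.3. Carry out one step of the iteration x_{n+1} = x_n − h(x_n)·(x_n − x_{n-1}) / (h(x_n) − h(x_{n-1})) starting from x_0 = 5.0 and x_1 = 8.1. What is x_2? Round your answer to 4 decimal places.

5.7099

h(5.0) = -9.300000, h(8.1) = 31.310000
x_2 = 8.100000 − 31.310000·(8.100000 − 5.000000) / (31.310000 − (-9.300000)) = 8.100000 − (97.061000)/(40.610000) = 5.709924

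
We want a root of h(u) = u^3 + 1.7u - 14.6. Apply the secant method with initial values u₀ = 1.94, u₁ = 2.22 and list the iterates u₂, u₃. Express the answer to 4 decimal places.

2.2122, 2.2130

h(1.94) = -4.000616, h(2.22) = 0.115048
u₂ = 2.220000 − 0.115048·(2.220000 − 1.940000) / (0.115048 − (-4.000616)) = 2.220000 − (0.032213)/(4.115664) = 2.212173
h(2.212173) = -0.013575
u₃ = 2.212173 − (-0.013575)·(2.212173 − 2.220000) / (-0.013575 − 0.115048) = 2.212173 − (0.000106)/(-0.128623) = 2.212999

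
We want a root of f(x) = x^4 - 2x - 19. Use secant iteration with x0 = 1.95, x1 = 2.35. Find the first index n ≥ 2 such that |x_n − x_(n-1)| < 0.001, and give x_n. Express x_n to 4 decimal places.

f(1.95) = -8.440994, f(2.35) = 6.798006
x2 = 2.350000 − 6.798006·(0.400000)/(15.239000) = 2.171563;  |Δ| = 0.178437
f(2.171563) = -1.105436
x3 = 2.171563 − (-1.105436)·(-0.178437)/(-7.903442) = 2.196520;  |Δ| = 0.024958
f(2.196520) = -0.115289
x4 = 2.196520 − (-0.115289)·(0.024958)/(0.990147) = 2.199426;  |Δ| = 0.002906
f(2.199426) = 0.002328
x5 = 2.199426 − 0.002328·(0.002906)/(0.117617) = 2.199369;  |Δ| = 0.000058
|x5 − x4| = 0.000058 < 0.001

n = 5, x_n = 2.1994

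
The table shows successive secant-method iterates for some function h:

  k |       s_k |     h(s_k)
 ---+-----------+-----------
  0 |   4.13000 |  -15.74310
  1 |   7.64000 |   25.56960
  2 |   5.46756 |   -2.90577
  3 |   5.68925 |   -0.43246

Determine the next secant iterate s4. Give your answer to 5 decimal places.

s4 = 5.68925 − (-0.43246)·(5.68925 − 5.46756) / (-0.43246 − (-2.90577))
   = 5.68925 − (-0.0958721)/(2.4733100) = 5.7280127

5.72801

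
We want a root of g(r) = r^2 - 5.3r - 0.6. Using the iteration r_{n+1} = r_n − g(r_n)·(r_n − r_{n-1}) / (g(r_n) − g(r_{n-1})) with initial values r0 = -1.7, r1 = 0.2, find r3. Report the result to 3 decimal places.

-0.115

g(-1.7) = 11.30000, g(0.2) = -1.62000
r2 = 0.20000 − (-1.62000)·(0.20000 − (-1.70000)) / (-1.62000 − 11.30000) = 0.20000 − (-3.07800)/(-12.92000) = -0.03824
g(-0.03824) = -0.39589
r3 = -0.03824 − (-0.39589)·(-0.03824 − 0.20000) / (-0.39589 − (-1.62000)) = -0.03824 − (0.09432)/(1.22411) = -0.11528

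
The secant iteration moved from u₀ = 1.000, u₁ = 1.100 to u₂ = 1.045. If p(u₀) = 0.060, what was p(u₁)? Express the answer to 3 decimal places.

-0.073

The secant line through (1.000, 0.060) and (1.100, p(u₁)) crosses zero at u₂ = 1.045.
So (1.000, 0.060), (1.100, p(u₁)), (1.045, 0) are collinear:
p(u₁) = 0.060 · (1.100 − 1.045) / (1.000 − 1.045) = 0.060 · (0.05500)/(-0.04500) = -0.07333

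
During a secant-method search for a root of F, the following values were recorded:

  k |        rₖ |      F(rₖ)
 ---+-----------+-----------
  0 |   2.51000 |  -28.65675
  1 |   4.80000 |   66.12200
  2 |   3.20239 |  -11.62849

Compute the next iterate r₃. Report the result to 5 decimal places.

r₃ = 3.20239 − (-11.62849)·(3.20239 − 4.80000) / (-11.62849 − 66.12200)
   = 3.20239 − (18.5777919)/(-77.7504900) = 3.4413312

3.44133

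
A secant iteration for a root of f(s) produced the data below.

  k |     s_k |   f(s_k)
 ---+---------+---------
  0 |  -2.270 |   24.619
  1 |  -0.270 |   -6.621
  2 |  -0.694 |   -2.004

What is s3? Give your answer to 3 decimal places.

s3 = -0.694 − (-2.004)·(-0.694 − (-0.270)) / (-2.004 − (-6.621))
   = -0.694 − (0.84970)/(4.61700) = -0.87804

-0.878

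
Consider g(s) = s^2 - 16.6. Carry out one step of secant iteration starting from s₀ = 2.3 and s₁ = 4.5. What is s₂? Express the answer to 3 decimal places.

g(2.3) = -11.31000, g(4.5) = 3.65000
s₂ = 4.50000 − 3.65000·(4.50000 − 2.30000) / (3.65000 − (-11.31000)) = 4.50000 − (8.03000)/(14.96000) = 3.96324

3.963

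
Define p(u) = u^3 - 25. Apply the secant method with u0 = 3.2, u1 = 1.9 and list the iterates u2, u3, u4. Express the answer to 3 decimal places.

2.810, 2.977, 2.922

p(3.2) = 7.76800, p(1.9) = -18.14100
u2 = 1.90000 − (-18.14100)·(1.90000 − 3.20000) / (-18.14100 − 7.76800) = 1.90000 − (23.58330)/(-25.90900) = 2.81024
p(2.81024) = -2.80637
u3 = 2.81024 − (-2.80637)·(2.81024 − 1.90000) / (-2.80637 − (-18.14100)) = 2.81024 − (-2.55446)/(15.33463) = 2.97682
p(2.97682) = 1.37888
u4 = 2.97682 − 1.37888·(2.97682 − 2.81024) / (1.37888 − (-2.80637)) = 2.97682 − (0.22970)/(4.18526) = 2.92193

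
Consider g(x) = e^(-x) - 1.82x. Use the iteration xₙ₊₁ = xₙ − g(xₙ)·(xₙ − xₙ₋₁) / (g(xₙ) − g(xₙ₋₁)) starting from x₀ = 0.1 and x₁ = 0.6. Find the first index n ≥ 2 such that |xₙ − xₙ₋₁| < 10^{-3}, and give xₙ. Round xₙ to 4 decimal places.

g(0.1) = 0.722837, g(0.6) = -0.543188
x₂ = 0.600000 − (-0.543188)·(0.500000)/(-1.266026) = 0.385475;  |Δ| = 0.214525
g(0.385475) = -0.021437
x₃ = 0.385475 − (-0.021437)·(-0.214525)/(0.521751) = 0.376661;  |Δ| = 0.008814
g(0.376661) = 0.000626
x₄ = 0.376661 − 0.000626·(-0.008814)/(0.022063) = 0.376911;  |Δ| = 0.000250
|x₄ − x₃| = 0.000250 < 10^{-3}

n = 4, xₙ = 0.3769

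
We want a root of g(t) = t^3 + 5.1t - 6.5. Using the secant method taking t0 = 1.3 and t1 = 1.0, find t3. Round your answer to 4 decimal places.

1.0486

g(1.3) = 2.327000, g(1.0) = -0.400000
t2 = 1.000000 − (-0.400000)·(1.000000 − 1.300000) / (-0.400000 − 2.327000) = 1.000000 − (0.120000)/(-2.727000) = 1.044004
g(1.044004) = -0.037670
t3 = 1.044004 − (-0.037670)·(1.044004 − 1.000000) / (-0.037670 − (-0.400000)) = 1.044004 − (-0.001658)/(0.362330) = 1.048579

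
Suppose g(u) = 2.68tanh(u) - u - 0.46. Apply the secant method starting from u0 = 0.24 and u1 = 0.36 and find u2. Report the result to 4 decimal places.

g(0.24) = -0.068871, g(0.36) = 0.105174
u2 = 0.360000 − 0.105174·(0.360000 − 0.240000) / (0.105174 − (-0.068871)) = 0.360000 − (0.012621)/(0.174045) = 0.287485

0.2875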